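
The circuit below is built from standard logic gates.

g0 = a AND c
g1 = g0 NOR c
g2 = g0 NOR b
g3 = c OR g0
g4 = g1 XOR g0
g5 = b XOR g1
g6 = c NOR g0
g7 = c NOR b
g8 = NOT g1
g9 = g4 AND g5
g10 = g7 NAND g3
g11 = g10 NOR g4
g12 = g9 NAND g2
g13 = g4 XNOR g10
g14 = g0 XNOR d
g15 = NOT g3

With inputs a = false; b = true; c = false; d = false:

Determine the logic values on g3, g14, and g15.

g3 = false, g14 = true, g15 = true

g0 = a AND c = false AND false = false
g3 = c OR g0 = false OR false = false
g14 = g0 XNOR d = false XNOR false = true
g15 = NOT g3 = NOT false = true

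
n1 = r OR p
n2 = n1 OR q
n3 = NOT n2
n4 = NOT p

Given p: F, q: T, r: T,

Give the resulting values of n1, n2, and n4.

n1 = T, n2 = T, n4 = T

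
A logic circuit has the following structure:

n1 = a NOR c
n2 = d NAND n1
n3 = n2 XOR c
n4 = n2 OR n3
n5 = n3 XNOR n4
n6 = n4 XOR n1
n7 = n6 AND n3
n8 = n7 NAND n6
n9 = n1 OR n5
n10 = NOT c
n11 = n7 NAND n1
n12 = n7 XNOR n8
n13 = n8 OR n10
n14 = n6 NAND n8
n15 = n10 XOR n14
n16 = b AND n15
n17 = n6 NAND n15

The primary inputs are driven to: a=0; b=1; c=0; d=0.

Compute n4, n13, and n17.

n1 = a NOR c = 0 NOR 0 = 1
n2 = d NAND n1 = 0 NAND 1 = 1
n3 = n2 XOR c = 1 XOR 0 = 1
n4 = n2 OR n3 = 1 OR 1 = 1
n6 = n4 XOR n1 = 1 XOR 1 = 0
n7 = n6 AND n3 = 0 AND 1 = 0
n8 = n7 NAND n6 = 0 NAND 0 = 1
n10 = NOT c = NOT 0 = 1
n13 = n8 OR n10 = 1 OR 1 = 1
n14 = n6 NAND n8 = 0 NAND 1 = 1
n15 = n10 XOR n14 = 1 XOR 1 = 0
n17 = n6 NAND n15 = 0 NAND 0 = 1

n4 = 1, n13 = 1, n17 = 1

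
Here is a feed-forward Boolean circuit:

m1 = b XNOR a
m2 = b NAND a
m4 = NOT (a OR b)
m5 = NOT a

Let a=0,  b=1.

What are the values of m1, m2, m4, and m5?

m1 = 0, m2 = 1, m4 = 0, m5 = 1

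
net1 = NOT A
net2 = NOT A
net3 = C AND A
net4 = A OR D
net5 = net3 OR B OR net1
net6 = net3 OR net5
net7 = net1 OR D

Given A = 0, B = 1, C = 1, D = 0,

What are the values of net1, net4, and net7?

net1 = NOT A = NOT 0 = 1
net4 = A OR D = 0 OR 0 = 0
net7 = net1 OR D = 1 OR 0 = 1

net1 = 1, net4 = 0, net7 = 1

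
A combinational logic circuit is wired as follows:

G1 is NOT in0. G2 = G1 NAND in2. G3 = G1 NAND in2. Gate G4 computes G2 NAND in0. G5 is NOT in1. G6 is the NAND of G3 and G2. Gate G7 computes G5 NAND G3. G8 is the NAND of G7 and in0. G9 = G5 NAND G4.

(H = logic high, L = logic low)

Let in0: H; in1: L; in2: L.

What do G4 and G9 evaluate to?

G4 = L, G9 = H

G1 = NOT in0 = NOT H = L
G2 = G1 NAND in2 = L NAND L = H
G4 = G2 NAND in0 = H NAND H = L
G5 = NOT in1 = NOT L = H
G9 = G5 NAND G4 = H NAND L = H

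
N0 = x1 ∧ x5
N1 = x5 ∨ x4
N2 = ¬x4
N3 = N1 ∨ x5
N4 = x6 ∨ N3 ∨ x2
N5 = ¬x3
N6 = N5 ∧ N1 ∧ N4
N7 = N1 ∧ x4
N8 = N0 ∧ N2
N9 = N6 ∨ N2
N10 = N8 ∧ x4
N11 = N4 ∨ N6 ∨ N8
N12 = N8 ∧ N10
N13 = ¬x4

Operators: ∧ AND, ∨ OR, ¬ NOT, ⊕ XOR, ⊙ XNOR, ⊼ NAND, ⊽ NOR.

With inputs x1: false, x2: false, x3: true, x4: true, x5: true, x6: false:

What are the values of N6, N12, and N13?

N0 = x1 AND x5 = false AND true = false
N1 = x5 OR x4 = true OR true = true
N2 = NOT x4 = NOT true = false
N3 = N1 OR x5 = true OR true = true
N4 = x6 OR N3 OR x2 = false OR true OR false = true
N5 = NOT x3 = NOT true = false
N6 = N5 AND N1 AND N4 = false AND true AND true = false
N8 = N0 AND N2 = false AND false = false
N10 = N8 AND x4 = false AND true = false
N12 = N8 AND N10 = false AND false = false
N13 = NOT x4 = NOT true = false

N6 = false, N12 = false, N13 = false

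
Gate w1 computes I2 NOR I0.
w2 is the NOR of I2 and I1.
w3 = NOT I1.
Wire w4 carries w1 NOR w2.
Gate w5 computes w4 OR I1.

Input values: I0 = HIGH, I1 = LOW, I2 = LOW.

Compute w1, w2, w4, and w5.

w1 = I2 NOR I0 = LOW NOR HIGH = LOW
w2 = I2 NOR I1 = LOW NOR LOW = HIGH
w4 = w1 NOR w2 = LOW NOR HIGH = LOW
w5 = w4 OR I1 = LOW OR LOW = LOW

w1 = LOW, w2 = HIGH, w4 = LOW, w5 = LOW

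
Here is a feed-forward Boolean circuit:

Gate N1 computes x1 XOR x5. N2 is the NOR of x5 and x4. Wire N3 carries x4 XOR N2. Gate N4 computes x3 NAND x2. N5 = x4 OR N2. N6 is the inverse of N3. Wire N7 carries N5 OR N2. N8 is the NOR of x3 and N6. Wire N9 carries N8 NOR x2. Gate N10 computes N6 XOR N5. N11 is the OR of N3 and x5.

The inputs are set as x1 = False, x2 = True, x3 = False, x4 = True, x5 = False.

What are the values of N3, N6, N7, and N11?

N3 = True, N6 = False, N7 = True, N11 = True

N2 = x5 NOR x4 = False NOR True = False
N3 = x4 XOR N2 = True XOR False = True
N5 = x4 OR N2 = True OR False = True
N6 = NOT N3 = NOT True = False
N7 = N5 OR N2 = True OR False = True
N11 = N3 OR x5 = True OR False = True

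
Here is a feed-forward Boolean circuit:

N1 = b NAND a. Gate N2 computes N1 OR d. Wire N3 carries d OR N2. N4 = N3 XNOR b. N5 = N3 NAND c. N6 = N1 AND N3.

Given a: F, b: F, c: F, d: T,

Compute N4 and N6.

N4 = F; N6 = T

N1 = b NAND a = F NAND F = T
N2 = N1 OR d = T OR T = T
N3 = d OR N2 = T OR T = T
N4 = N3 XNOR b = T XNOR F = F
N6 = N1 AND N3 = T AND T = T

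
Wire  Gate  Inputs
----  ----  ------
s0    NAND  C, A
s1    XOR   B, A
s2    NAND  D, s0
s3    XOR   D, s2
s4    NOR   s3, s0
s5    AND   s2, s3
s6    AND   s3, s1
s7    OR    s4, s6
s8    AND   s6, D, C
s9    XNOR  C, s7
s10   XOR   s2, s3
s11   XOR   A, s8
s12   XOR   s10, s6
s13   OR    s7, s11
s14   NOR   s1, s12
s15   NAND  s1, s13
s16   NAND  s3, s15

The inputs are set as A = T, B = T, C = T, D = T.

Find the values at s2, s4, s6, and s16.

s2 = T  s4 = T  s6 = F  s16 = T

s0 = C NAND A = T NAND T = F
s1 = B XOR A = T XOR T = F
s2 = D NAND s0 = T NAND F = T
s3 = D XOR s2 = T XOR T = F
s4 = s3 NOR s0 = F NOR F = T
s6 = s3 AND s1 = F AND F = F
s7 = s4 OR s6 = T OR F = T
s8 = s6 AND D AND C = F AND T AND T = F
s11 = A XOR s8 = T XOR F = T
s13 = s7 OR s11 = T OR T = T
s15 = s1 NAND s13 = F NAND T = T
s16 = s3 NAND s15 = F NAND T = T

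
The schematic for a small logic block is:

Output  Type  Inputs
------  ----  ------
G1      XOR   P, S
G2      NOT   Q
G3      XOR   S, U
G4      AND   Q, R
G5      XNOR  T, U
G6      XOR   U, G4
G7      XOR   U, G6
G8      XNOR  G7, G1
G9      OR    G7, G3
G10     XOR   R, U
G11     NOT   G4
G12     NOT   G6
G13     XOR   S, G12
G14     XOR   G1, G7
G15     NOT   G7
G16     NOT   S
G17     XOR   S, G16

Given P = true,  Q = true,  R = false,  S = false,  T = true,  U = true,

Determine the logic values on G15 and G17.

G4 = Q AND R = true AND false = false
G6 = U XOR G4 = true XOR false = true
G7 = U XOR G6 = true XOR true = false
G15 = NOT G7 = NOT false = true
G16 = NOT S = NOT false = true
G17 = S XOR G16 = false XOR true = true

G15 = true, G17 = true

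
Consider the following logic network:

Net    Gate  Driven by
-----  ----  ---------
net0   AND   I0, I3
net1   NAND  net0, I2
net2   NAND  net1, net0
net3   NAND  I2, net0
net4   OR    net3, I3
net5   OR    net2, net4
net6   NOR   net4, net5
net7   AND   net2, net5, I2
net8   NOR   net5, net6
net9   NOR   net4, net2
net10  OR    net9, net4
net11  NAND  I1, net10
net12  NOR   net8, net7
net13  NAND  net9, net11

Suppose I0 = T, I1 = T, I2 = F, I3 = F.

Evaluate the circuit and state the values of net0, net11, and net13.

net0 = F  net11 = F  net13 = T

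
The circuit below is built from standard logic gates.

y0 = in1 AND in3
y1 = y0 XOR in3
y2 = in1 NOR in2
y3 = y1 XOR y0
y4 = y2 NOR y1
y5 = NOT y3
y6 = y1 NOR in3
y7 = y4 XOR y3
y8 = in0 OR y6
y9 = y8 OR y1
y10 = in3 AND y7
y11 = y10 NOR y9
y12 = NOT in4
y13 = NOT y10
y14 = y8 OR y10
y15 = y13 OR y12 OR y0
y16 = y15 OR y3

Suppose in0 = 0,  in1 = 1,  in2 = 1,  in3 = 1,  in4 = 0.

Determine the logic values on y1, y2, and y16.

y0 = in1 AND in3 = 1 AND 1 = 1
y1 = y0 XOR in3 = 1 XOR 1 = 0
y2 = in1 NOR in2 = 1 NOR 1 = 0
y3 = y1 XOR y0 = 0 XOR 1 = 1
y4 = y2 NOR y1 = 0 NOR 0 = 1
y7 = y4 XOR y3 = 1 XOR 1 = 0
y10 = in3 AND y7 = 1 AND 0 = 0
y12 = NOT in4 = NOT 0 = 1
y13 = NOT y10 = NOT 0 = 1
y15 = y13 OR y12 OR y0 = 1 OR 1 OR 1 = 1
y16 = y15 OR y3 = 1 OR 1 = 1

y1 = 0; y2 = 0; y16 = 1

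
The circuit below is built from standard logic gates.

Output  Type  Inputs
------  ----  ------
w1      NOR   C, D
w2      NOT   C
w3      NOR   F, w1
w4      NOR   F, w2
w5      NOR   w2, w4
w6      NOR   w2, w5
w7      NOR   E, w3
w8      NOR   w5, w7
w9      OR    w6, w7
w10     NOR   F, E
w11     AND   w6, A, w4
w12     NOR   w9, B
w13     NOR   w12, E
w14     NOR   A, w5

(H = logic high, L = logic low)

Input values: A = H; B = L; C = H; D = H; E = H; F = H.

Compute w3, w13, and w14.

w3 = L  w13 = L  w14 = L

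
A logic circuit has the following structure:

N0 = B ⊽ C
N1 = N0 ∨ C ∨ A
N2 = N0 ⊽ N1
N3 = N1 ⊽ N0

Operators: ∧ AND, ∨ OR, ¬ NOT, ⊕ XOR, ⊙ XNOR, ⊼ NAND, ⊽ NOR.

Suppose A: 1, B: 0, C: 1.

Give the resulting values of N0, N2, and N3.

N0 = 0  N2 = 0  N3 = 0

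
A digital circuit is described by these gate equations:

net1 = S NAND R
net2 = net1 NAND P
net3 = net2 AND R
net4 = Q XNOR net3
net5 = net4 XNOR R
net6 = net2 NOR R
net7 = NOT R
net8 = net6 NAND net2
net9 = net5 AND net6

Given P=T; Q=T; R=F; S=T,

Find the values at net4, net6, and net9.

net1 = S NAND R = T NAND F = T
net2 = net1 NAND P = T NAND T = F
net3 = net2 AND R = F AND F = F
net4 = Q XNOR net3 = T XNOR F = F
net5 = net4 XNOR R = F XNOR F = T
net6 = net2 NOR R = F NOR F = T
net9 = net5 AND net6 = T AND T = T

net4 = F  net6 = T  net9 = T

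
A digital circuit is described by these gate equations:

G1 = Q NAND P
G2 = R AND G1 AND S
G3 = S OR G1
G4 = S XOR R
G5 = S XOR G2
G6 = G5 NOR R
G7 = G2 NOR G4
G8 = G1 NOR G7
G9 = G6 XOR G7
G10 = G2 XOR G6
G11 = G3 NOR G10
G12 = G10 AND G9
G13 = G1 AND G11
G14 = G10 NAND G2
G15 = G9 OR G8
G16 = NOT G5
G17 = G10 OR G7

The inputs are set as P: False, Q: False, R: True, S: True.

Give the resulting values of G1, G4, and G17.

G1 = True, G4 = False, G17 = True

G1 = Q NAND P = False NAND False = True
G2 = R AND G1 AND S = True AND True AND True = True
G4 = S XOR R = True XOR True = False
G5 = S XOR G2 = True XOR True = False
G6 = G5 NOR R = False NOR True = False
G7 = G2 NOR G4 = True NOR False = False
G10 = G2 XOR G6 = True XOR False = True
G17 = G10 OR G7 = True OR False = True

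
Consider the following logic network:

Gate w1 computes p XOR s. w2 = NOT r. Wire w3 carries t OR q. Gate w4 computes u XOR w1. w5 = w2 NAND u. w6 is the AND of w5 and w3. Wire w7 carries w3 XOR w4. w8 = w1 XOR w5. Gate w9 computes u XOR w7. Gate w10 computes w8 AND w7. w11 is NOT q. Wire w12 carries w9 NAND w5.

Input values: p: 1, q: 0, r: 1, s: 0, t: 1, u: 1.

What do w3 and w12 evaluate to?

w3 = 1  w12 = 1

w1 = p XOR s = 1 XOR 0 = 1
w2 = NOT r = NOT 1 = 0
w3 = t OR q = 1 OR 0 = 1
w4 = u XOR w1 = 1 XOR 1 = 0
w5 = w2 NAND u = 0 NAND 1 = 1
w7 = w3 XOR w4 = 1 XOR 0 = 1
w9 = u XOR w7 = 1 XOR 1 = 0
w12 = w9 NAND w5 = 0 NAND 1 = 1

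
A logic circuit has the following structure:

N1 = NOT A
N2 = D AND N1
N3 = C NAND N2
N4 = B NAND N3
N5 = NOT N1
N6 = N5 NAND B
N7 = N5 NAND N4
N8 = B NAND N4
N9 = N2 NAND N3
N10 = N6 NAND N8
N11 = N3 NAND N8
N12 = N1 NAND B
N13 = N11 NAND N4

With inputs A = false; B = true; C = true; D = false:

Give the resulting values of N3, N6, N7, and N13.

N1 = NOT A = NOT false = true
N2 = D AND N1 = false AND true = false
N3 = C NAND N2 = true NAND false = true
N4 = B NAND N3 = true NAND true = false
N5 = NOT N1 = NOT true = false
N6 = N5 NAND B = false NAND true = true
N7 = N5 NAND N4 = false NAND false = true
N8 = B NAND N4 = true NAND false = true
N11 = N3 NAND N8 = true NAND true = false
N13 = N11 NAND N4 = false NAND false = true

N3 = true  N6 = true  N7 = true  N13 = true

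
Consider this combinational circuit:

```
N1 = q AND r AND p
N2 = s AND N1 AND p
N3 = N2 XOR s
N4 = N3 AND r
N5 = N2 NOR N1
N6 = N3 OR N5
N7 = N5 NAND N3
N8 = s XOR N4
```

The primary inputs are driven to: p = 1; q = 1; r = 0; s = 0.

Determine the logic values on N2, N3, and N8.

N2 = 0, N3 = 0, N8 = 0

N1 = q AND r AND p = 1 AND 0 AND 1 = 0
N2 = s AND N1 AND p = 0 AND 0 AND 1 = 0
N3 = N2 XOR s = 0 XOR 0 = 0
N4 = N3 AND r = 0 AND 0 = 0
N8 = s XOR N4 = 0 XOR 0 = 0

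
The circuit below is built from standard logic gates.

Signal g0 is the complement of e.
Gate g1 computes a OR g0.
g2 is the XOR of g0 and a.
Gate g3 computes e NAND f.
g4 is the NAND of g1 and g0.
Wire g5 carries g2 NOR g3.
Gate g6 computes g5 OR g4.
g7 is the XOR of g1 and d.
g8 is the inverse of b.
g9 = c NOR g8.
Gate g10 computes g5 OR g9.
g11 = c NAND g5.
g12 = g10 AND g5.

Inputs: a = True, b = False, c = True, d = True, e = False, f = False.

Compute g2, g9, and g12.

g2 = False  g9 = False  g12 = False

g0 = NOT e = NOT False = True
g2 = g0 XOR a = True XOR True = False
g3 = e NAND f = False NAND False = True
g5 = g2 NOR g3 = False NOR True = False
g8 = NOT b = NOT False = True
g9 = c NOR g8 = True NOR True = False
g10 = g5 OR g9 = False OR False = False
g12 = g10 AND g5 = False AND False = False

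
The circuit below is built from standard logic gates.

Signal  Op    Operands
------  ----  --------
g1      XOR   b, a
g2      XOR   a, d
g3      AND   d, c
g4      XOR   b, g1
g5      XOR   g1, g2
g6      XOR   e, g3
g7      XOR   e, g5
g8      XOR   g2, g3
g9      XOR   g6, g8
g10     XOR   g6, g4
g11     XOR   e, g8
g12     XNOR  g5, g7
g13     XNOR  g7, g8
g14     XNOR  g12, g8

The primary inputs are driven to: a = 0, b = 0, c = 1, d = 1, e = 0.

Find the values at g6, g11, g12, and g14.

g6 = 1, g11 = 0, g12 = 1, g14 = 0

g1 = b XOR a = 0 XOR 0 = 0
g2 = a XOR d = 0 XOR 1 = 1
g3 = d AND c = 1 AND 1 = 1
g5 = g1 XOR g2 = 0 XOR 1 = 1
g6 = e XOR g3 = 0 XOR 1 = 1
g7 = e XOR g5 = 0 XOR 1 = 1
g8 = g2 XOR g3 = 1 XOR 1 = 0
g11 = e XOR g8 = 0 XOR 0 = 0
g12 = g5 XNOR g7 = 1 XNOR 1 = 1
g14 = g12 XNOR g8 = 1 XNOR 0 = 0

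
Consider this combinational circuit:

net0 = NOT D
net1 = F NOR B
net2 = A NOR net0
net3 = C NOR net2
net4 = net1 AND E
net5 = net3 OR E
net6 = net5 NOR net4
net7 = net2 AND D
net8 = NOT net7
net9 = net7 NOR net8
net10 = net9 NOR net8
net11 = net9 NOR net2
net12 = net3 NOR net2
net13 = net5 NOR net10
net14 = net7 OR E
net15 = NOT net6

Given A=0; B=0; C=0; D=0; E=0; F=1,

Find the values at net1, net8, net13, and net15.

net0 = NOT D = NOT 0 = 1
net1 = F NOR B = 1 NOR 0 = 0
net2 = A NOR net0 = 0 NOR 1 = 0
net3 = C NOR net2 = 0 NOR 0 = 1
net4 = net1 AND E = 0 AND 0 = 0
net5 = net3 OR E = 1 OR 0 = 1
net6 = net5 NOR net4 = 1 NOR 0 = 0
net7 = net2 AND D = 0 AND 0 = 0
net8 = NOT net7 = NOT 0 = 1
net9 = net7 NOR net8 = 0 NOR 1 = 0
net10 = net9 NOR net8 = 0 NOR 1 = 0
net13 = net5 NOR net10 = 1 NOR 0 = 0
net15 = NOT net6 = NOT 0 = 1

net1 = 0; net8 = 1; net13 = 0; net15 = 1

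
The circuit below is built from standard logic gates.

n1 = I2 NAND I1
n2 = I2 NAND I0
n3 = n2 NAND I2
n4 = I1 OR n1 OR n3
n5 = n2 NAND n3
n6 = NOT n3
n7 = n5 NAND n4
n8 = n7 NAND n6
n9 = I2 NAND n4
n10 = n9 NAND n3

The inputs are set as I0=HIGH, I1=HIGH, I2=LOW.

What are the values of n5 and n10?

n5 = LOW; n10 = LOW

n1 = I2 NAND I1 = LOW NAND HIGH = HIGH
n2 = I2 NAND I0 = LOW NAND HIGH = HIGH
n3 = n2 NAND I2 = HIGH NAND LOW = HIGH
n4 = I1 OR n1 OR n3 = HIGH OR HIGH OR HIGH = HIGH
n5 = n2 NAND n3 = HIGH NAND HIGH = LOW
n9 = I2 NAND n4 = LOW NAND HIGH = HIGH
n10 = n9 NAND n3 = HIGH NAND HIGH = LOW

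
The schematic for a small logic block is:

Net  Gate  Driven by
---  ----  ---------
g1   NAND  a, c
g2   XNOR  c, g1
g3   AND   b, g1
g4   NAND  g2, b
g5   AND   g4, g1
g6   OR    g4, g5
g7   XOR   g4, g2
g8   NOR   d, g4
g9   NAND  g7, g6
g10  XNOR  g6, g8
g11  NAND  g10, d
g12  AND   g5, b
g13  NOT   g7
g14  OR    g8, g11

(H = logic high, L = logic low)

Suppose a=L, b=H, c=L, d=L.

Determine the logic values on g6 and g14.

g6 = H; g14 = H

g1 = a NAND c = L NAND L = H
g2 = c XNOR g1 = L XNOR H = L
g4 = g2 NAND b = L NAND H = H
g5 = g4 AND g1 = H AND H = H
g6 = g4 OR g5 = H OR H = H
g8 = d NOR g4 = L NOR H = L
g10 = g6 XNOR g8 = H XNOR L = L
g11 = g10 NAND d = L NAND L = H
g14 = g8 OR g11 = L OR H = H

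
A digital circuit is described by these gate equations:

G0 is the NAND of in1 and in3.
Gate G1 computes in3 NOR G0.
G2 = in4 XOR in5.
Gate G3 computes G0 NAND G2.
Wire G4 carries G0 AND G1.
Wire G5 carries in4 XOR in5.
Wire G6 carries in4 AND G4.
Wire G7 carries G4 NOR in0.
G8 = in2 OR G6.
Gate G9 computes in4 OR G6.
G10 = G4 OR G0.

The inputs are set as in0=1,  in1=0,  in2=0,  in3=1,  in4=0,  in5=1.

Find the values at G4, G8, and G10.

G4 = 0  G8 = 0  G10 = 1

G0 = in1 NAND in3 = 0 NAND 1 = 1
G1 = in3 NOR G0 = 1 NOR 1 = 0
G4 = G0 AND G1 = 1 AND 0 = 0
G6 = in4 AND G4 = 0 AND 0 = 0
G8 = in2 OR G6 = 0 OR 0 = 0
G10 = G4 OR G0 = 0 OR 1 = 1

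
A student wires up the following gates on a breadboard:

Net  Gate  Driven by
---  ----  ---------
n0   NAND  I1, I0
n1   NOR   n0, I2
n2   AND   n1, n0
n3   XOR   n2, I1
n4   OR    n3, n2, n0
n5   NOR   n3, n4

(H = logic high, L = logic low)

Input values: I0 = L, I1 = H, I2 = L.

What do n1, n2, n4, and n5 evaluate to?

n0 = I1 NAND I0 = H NAND L = H
n1 = n0 NOR I2 = H NOR L = L
n2 = n1 AND n0 = L AND H = L
n3 = n2 XOR I1 = L XOR H = H
n4 = n3 OR n2 OR n0 = H OR L OR H = H
n5 = n3 NOR n4 = H NOR H = L

n1 = L; n2 = L; n4 = H; n5 = L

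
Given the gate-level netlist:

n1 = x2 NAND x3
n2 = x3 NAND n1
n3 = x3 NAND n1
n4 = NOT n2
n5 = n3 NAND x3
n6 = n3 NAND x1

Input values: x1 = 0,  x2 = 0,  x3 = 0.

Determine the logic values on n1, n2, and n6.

n1 = x2 NAND x3 = 0 NAND 0 = 1
n2 = x3 NAND n1 = 0 NAND 1 = 1
n3 = x3 NAND n1 = 0 NAND 1 = 1
n6 = n3 NAND x1 = 1 NAND 0 = 1

n1 = 1; n2 = 1; n6 = 1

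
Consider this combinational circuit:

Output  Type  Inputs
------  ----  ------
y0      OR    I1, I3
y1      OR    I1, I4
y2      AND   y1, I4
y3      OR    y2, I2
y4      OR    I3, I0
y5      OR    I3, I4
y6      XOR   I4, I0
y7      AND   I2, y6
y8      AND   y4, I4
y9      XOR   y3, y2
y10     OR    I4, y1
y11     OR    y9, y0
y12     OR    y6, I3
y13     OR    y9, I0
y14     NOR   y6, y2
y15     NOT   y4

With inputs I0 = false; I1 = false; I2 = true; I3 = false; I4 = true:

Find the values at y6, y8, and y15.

y4 = I3 OR I0 = false OR false = false
y6 = I4 XOR I0 = true XOR false = true
y8 = y4 AND I4 = false AND true = false
y15 = NOT y4 = NOT false = true

y6 = true, y8 = false, y15 = true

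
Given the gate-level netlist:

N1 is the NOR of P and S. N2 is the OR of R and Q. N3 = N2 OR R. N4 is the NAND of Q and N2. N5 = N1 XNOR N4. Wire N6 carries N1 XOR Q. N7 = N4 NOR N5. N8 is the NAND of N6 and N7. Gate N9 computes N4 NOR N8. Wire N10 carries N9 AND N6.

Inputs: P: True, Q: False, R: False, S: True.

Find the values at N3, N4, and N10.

N1 = P NOR S = True NOR True = False
N2 = R OR Q = False OR False = False
N3 = N2 OR R = False OR False = False
N4 = Q NAND N2 = False NAND False = True
N5 = N1 XNOR N4 = False XNOR True = False
N6 = N1 XOR Q = False XOR False = False
N7 = N4 NOR N5 = True NOR False = False
N8 = N6 NAND N7 = False NAND False = True
N9 = N4 NOR N8 = True NOR True = False
N10 = N9 AND N6 = False AND False = False

N3 = False, N4 = True, N10 = False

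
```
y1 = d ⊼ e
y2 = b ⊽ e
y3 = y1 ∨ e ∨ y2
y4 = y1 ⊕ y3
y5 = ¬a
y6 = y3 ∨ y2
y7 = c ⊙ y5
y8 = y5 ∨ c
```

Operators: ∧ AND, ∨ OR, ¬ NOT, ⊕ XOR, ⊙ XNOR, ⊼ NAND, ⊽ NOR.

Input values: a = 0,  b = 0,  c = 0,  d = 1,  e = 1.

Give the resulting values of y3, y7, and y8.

y1 = d NAND e = 1 NAND 1 = 0
y2 = b NOR e = 0 NOR 1 = 0
y3 = y1 OR e OR y2 = 0 OR 1 OR 0 = 1
y5 = NOT a = NOT 0 = 1
y7 = c XNOR y5 = 0 XNOR 1 = 0
y8 = y5 OR c = 1 OR 0 = 1

y3 = 1; y7 = 0; y8 = 1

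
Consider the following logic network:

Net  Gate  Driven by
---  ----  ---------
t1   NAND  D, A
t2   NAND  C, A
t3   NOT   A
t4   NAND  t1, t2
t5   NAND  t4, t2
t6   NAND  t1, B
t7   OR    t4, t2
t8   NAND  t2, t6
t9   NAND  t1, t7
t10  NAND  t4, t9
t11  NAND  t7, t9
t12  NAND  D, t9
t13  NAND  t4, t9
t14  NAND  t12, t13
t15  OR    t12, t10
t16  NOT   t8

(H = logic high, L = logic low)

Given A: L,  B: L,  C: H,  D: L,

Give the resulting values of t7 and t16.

t7 = H, t16 = H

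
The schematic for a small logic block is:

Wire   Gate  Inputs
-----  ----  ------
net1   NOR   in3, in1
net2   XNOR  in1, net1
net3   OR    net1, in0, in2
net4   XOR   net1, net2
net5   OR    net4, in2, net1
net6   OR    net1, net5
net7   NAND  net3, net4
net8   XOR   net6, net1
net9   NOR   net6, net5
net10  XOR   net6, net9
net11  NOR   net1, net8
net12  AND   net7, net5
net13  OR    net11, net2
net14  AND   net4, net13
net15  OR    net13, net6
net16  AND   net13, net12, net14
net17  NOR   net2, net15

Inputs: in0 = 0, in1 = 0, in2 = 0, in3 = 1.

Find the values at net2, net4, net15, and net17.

net1 = in3 NOR in1 = 1 NOR 0 = 0
net2 = in1 XNOR net1 = 0 XNOR 0 = 1
net4 = net1 XOR net2 = 0 XOR 1 = 1
net5 = net4 OR in2 OR net1 = 1 OR 0 OR 0 = 1
net6 = net1 OR net5 = 0 OR 1 = 1
net8 = net6 XOR net1 = 1 XOR 0 = 1
net11 = net1 NOR net8 = 0 NOR 1 = 0
net13 = net11 OR net2 = 0 OR 1 = 1
net15 = net13 OR net6 = 1 OR 1 = 1
net17 = net2 NOR net15 = 1 NOR 1 = 0

net2 = 1  net4 = 1  net15 = 1  net17 = 0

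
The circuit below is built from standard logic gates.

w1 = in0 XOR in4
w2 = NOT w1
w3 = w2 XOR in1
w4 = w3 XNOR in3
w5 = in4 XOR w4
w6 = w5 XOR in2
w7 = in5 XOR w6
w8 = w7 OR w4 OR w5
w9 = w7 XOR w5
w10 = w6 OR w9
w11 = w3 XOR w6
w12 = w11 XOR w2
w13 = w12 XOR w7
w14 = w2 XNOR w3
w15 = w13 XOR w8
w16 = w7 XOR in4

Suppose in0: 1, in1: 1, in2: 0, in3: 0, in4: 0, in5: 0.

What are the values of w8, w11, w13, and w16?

w8 = 0, w11 = 1, w13 = 1, w16 = 0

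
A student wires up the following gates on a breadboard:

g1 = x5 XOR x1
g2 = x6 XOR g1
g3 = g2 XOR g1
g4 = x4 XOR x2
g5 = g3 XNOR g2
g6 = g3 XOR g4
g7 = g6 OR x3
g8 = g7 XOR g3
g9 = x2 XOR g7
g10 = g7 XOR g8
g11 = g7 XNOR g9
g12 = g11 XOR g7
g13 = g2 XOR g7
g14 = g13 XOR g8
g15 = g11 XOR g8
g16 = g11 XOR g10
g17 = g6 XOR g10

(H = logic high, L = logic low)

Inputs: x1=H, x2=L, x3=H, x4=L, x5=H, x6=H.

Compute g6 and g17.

g1 = x5 XOR x1 = H XOR H = L
g2 = x6 XOR g1 = H XOR L = H
g3 = g2 XOR g1 = H XOR L = H
g4 = x4 XOR x2 = L XOR L = L
g6 = g3 XOR g4 = H XOR L = H
g7 = g6 OR x3 = H OR H = H
g8 = g7 XOR g3 = H XOR H = L
g10 = g7 XOR g8 = H XOR L = H
g17 = g6 XOR g10 = H XOR H = L

g6 = H, g17 = L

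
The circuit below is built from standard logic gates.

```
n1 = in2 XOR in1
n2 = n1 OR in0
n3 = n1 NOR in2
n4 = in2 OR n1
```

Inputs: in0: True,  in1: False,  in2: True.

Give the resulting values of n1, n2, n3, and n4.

n1 = in2 XOR in1 = True XOR False = True
n2 = n1 OR in0 = True OR True = True
n3 = n1 NOR in2 = True NOR True = False
n4 = in2 OR n1 = True OR True = True

n1 = True; n2 = True; n3 = False; n4 = True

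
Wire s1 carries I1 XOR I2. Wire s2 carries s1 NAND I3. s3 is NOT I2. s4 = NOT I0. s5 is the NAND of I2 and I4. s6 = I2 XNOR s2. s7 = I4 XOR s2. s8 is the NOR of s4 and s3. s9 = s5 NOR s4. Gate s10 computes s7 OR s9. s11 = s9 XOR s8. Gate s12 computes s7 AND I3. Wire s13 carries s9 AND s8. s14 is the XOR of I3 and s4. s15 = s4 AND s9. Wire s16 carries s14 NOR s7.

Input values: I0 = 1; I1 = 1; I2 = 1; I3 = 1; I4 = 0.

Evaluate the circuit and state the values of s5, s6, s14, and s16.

s5 = 1; s6 = 1; s14 = 1; s16 = 0

s1 = I1 XOR I2 = 1 XOR 1 = 0
s2 = s1 NAND I3 = 0 NAND 1 = 1
s4 = NOT I0 = NOT 1 = 0
s5 = I2 NAND I4 = 1 NAND 0 = 1
s6 = I2 XNOR s2 = 1 XNOR 1 = 1
s7 = I4 XOR s2 = 0 XOR 1 = 1
s14 = I3 XOR s4 = 1 XOR 0 = 1
s16 = s14 NOR s7 = 1 NOR 1 = 0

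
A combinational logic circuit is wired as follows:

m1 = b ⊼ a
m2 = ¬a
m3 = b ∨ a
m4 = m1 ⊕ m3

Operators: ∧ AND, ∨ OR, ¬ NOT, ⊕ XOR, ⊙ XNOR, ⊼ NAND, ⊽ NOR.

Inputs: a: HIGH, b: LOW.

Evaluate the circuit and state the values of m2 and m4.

m2 = LOW; m4 = LOW

m1 = b NAND a = LOW NAND HIGH = HIGH
m2 = NOT a = NOT HIGH = LOW
m3 = b OR a = LOW OR HIGH = HIGH
m4 = m1 XOR m3 = HIGH XOR HIGH = LOW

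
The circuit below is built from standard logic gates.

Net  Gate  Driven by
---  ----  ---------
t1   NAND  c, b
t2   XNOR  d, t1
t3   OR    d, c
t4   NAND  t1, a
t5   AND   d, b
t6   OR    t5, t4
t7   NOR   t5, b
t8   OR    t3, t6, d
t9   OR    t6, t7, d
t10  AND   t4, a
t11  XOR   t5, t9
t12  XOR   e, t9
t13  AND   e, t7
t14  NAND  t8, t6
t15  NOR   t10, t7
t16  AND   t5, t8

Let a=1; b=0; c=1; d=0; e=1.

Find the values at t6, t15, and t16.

t6 = 0, t15 = 0, t16 = 0

t1 = c NAND b = 1 NAND 0 = 1
t3 = d OR c = 0 OR 1 = 1
t4 = t1 NAND a = 1 NAND 1 = 0
t5 = d AND b = 0 AND 0 = 0
t6 = t5 OR t4 = 0 OR 0 = 0
t7 = t5 NOR b = 0 NOR 0 = 1
t8 = t3 OR t6 OR d = 1 OR 0 OR 0 = 1
t10 = t4 AND a = 0 AND 1 = 0
t15 = t10 NOR t7 = 0 NOR 1 = 0
t16 = t5 AND t8 = 0 AND 1 = 0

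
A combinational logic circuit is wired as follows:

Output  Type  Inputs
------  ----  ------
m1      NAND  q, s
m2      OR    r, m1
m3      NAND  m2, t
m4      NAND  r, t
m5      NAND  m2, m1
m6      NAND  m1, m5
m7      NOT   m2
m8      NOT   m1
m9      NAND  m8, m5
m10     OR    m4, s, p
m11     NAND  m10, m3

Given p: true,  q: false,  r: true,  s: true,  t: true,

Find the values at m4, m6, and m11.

m4 = false  m6 = true  m11 = true

m1 = q NAND s = false NAND true = true
m2 = r OR m1 = true OR true = true
m3 = m2 NAND t = true NAND true = false
m4 = r NAND t = true NAND true = false
m5 = m2 NAND m1 = true NAND true = false
m6 = m1 NAND m5 = true NAND false = true
m10 = m4 OR s OR p = false OR true OR true = true
m11 = m10 NAND m3 = true NAND false = true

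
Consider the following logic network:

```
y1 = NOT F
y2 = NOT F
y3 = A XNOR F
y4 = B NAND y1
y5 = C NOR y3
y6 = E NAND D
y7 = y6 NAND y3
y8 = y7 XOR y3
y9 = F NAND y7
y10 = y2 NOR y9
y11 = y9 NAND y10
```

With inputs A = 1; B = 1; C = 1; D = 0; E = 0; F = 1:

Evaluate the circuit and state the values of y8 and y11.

y8 = 1, y11 = 1

y2 = NOT F = NOT 1 = 0
y3 = A XNOR F = 1 XNOR 1 = 1
y6 = E NAND D = 0 NAND 0 = 1
y7 = y6 NAND y3 = 1 NAND 1 = 0
y8 = y7 XOR y3 = 0 XOR 1 = 1
y9 = F NAND y7 = 1 NAND 0 = 1
y10 = y2 NOR y9 = 0 NOR 1 = 0
y11 = y9 NAND y10 = 1 NAND 0 = 1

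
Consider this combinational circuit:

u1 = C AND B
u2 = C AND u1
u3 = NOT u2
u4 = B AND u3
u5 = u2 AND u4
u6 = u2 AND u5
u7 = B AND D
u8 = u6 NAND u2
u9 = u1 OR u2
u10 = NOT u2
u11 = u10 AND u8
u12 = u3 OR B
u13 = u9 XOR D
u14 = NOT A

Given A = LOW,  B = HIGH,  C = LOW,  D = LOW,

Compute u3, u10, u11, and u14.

u3 = HIGH, u10 = HIGH, u11 = HIGH, u14 = HIGH

u1 = C AND B = LOW AND HIGH = LOW
u2 = C AND u1 = LOW AND LOW = LOW
u3 = NOT u2 = NOT LOW = HIGH
u4 = B AND u3 = HIGH AND HIGH = HIGH
u5 = u2 AND u4 = LOW AND HIGH = LOW
u6 = u2 AND u5 = LOW AND LOW = LOW
u8 = u6 NAND u2 = LOW NAND LOW = HIGH
u10 = NOT u2 = NOT LOW = HIGH
u11 = u10 AND u8 = HIGH AND HIGH = HIGH
u14 = NOT A = NOT LOW = HIGH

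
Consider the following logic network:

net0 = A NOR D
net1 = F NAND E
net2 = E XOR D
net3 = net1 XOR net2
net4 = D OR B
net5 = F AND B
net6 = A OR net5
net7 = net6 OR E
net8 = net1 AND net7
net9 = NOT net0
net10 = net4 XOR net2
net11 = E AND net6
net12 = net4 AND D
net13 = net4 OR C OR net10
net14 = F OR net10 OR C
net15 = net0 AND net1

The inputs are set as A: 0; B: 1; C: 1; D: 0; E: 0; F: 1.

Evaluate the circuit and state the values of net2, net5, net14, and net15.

net2 = 0, net5 = 1, net14 = 1, net15 = 1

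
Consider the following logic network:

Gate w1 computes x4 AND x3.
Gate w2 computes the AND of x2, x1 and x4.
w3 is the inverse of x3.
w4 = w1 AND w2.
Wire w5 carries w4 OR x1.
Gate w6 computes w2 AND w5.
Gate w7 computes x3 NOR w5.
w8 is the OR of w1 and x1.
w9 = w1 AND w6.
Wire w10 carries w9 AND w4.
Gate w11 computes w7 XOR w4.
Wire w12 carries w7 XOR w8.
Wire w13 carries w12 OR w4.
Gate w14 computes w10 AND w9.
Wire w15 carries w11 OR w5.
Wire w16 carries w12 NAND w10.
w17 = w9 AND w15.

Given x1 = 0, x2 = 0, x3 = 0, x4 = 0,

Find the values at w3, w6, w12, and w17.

w3 = 1  w6 = 0  w12 = 1  w17 = 0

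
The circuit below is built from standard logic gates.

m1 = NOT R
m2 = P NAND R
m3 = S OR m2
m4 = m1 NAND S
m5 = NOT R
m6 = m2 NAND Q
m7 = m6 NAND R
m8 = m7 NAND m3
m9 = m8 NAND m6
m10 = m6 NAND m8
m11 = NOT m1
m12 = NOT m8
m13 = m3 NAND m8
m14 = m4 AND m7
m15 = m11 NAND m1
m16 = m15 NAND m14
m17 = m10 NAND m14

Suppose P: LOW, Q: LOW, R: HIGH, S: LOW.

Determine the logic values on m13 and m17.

m1 = NOT R = NOT HIGH = LOW
m2 = P NAND R = LOW NAND HIGH = HIGH
m3 = S OR m2 = LOW OR HIGH = HIGH
m4 = m1 NAND S = LOW NAND LOW = HIGH
m6 = m2 NAND Q = HIGH NAND LOW = HIGH
m7 = m6 NAND R = HIGH NAND HIGH = LOW
m8 = m7 NAND m3 = LOW NAND HIGH = HIGH
m10 = m6 NAND m8 = HIGH NAND HIGH = LOW
m13 = m3 NAND m8 = HIGH NAND HIGH = LOW
m14 = m4 AND m7 = HIGH AND LOW = LOW
m17 = m10 NAND m14 = LOW NAND LOW = HIGH

m13 = LOW  m17 = HIGH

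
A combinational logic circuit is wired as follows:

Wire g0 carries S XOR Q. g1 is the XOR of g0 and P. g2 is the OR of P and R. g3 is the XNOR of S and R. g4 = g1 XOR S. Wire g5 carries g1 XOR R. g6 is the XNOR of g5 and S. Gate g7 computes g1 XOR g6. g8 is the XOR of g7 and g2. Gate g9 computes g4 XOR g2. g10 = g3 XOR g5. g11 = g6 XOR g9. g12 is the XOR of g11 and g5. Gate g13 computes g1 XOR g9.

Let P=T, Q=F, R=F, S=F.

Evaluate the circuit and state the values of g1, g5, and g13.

g1 = T, g5 = T, g13 = T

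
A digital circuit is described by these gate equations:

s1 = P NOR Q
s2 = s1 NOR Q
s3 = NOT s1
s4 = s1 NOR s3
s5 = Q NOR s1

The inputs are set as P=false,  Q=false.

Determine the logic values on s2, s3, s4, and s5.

s2 = false  s3 = false  s4 = false  s5 = false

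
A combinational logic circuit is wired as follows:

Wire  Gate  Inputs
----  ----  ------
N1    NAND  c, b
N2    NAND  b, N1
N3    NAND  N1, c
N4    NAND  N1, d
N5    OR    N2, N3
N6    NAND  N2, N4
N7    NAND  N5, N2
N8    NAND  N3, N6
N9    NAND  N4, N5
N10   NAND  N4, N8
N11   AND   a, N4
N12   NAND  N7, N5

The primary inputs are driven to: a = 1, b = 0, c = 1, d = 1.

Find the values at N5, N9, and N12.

N1 = c NAND b = 1 NAND 0 = 1
N2 = b NAND N1 = 0 NAND 1 = 1
N3 = N1 NAND c = 1 NAND 1 = 0
N4 = N1 NAND d = 1 NAND 1 = 0
N5 = N2 OR N3 = 1 OR 0 = 1
N7 = N5 NAND N2 = 1 NAND 1 = 0
N9 = N4 NAND N5 = 0 NAND 1 = 1
N12 = N7 NAND N5 = 0 NAND 1 = 1

N5 = 1, N9 = 1, N12 = 1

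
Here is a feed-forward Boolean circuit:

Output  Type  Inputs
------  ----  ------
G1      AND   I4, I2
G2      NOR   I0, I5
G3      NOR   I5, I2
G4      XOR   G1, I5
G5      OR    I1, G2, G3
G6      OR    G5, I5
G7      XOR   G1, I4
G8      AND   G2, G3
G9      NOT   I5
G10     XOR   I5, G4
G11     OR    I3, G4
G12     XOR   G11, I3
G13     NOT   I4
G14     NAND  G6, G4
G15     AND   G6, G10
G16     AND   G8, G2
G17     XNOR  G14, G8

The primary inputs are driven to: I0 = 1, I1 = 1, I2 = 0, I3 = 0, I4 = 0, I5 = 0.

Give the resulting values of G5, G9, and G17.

G1 = I4 AND I2 = 0 AND 0 = 0
G2 = I0 NOR I5 = 1 NOR 0 = 0
G3 = I5 NOR I2 = 0 NOR 0 = 1
G4 = G1 XOR I5 = 0 XOR 0 = 0
G5 = I1 OR G2 OR G3 = 1 OR 0 OR 1 = 1
G6 = G5 OR I5 = 1 OR 0 = 1
G8 = G2 AND G3 = 0 AND 1 = 0
G9 = NOT I5 = NOT 0 = 1
G14 = G6 NAND G4 = 1 NAND 0 = 1
G17 = G14 XNOR G8 = 1 XNOR 0 = 0

G5 = 1; G9 = 1; G17 = 0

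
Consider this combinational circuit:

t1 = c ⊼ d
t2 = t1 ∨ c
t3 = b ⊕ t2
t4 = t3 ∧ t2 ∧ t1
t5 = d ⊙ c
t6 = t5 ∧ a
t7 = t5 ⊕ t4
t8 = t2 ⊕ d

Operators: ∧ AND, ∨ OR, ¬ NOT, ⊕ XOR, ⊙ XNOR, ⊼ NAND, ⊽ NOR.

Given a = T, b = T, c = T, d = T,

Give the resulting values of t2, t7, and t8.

t2 = T, t7 = T, t8 = F

t1 = c NAND d = T NAND T = F
t2 = t1 OR c = F OR T = T
t3 = b XOR t2 = T XOR T = F
t4 = t3 AND t2 AND t1 = F AND T AND F = F
t5 = d XNOR c = T XNOR T = T
t7 = t5 XOR t4 = T XOR F = T
t8 = t2 XOR d = T XOR T = F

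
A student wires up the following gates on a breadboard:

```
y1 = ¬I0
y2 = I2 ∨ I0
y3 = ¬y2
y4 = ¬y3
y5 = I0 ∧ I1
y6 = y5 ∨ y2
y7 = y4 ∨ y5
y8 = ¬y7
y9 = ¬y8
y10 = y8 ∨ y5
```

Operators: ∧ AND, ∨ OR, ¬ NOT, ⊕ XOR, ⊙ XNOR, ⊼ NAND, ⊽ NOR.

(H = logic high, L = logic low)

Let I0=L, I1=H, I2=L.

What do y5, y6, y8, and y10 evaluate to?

y2 = I2 OR I0 = L OR L = L
y3 = NOT y2 = NOT L = H
y4 = NOT y3 = NOT H = L
y5 = I0 AND I1 = L AND H = L
y6 = y5 OR y2 = L OR L = L
y7 = y4 OR y5 = L OR L = L
y8 = NOT y7 = NOT L = H
y10 = y8 OR y5 = H OR L = H

y5 = L, y6 = L, y8 = H, y10 = H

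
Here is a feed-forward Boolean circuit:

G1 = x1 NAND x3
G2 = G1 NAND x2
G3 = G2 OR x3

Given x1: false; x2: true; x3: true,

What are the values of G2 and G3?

G1 = x1 NAND x3 = false NAND true = true
G2 = G1 NAND x2 = true NAND true = false
G3 = G2 OR x3 = false OR true = true

G2 = false  G3 = true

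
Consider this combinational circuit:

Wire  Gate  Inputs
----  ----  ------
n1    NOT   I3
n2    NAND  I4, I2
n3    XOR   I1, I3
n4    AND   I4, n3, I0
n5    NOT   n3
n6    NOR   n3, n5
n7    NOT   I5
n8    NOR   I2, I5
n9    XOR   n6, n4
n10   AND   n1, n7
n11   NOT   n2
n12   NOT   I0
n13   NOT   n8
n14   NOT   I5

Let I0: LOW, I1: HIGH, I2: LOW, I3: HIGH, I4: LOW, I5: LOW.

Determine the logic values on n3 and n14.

n3 = I1 XOR I3 = HIGH XOR HIGH = LOW
n14 = NOT I5 = NOT LOW = HIGH

n3 = LOW, n14 = HIGH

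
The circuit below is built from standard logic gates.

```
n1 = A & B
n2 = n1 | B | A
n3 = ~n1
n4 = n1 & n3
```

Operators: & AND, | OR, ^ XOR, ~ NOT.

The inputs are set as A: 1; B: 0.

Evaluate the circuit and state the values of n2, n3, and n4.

n2 = 1, n3 = 1, n4 = 0

n1 = A AND B = 1 AND 0 = 0
n2 = n1 OR B OR A = 0 OR 0 OR 1 = 1
n3 = NOT n1 = NOT 0 = 1
n4 = n1 AND n3 = 0 AND 1 = 0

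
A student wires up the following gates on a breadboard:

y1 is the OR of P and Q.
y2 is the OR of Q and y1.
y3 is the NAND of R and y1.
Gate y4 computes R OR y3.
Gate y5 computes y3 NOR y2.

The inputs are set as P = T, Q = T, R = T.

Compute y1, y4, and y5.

y1 = T, y4 = T, y5 = F

y1 = P OR Q = T OR T = T
y2 = Q OR y1 = T OR T = T
y3 = R NAND y1 = T NAND T = F
y4 = R OR y3 = T OR F = T
y5 = y3 NOR y2 = F NOR T = F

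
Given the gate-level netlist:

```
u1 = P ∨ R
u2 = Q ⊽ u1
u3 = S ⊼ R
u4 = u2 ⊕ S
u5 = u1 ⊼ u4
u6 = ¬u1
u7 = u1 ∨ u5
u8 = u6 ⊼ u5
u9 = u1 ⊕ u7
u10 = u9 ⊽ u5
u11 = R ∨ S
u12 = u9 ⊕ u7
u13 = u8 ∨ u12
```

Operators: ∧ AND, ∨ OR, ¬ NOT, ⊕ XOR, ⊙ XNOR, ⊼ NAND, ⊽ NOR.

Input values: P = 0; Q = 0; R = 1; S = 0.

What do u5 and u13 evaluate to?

u5 = 1, u13 = 1

u1 = P OR R = 0 OR 1 = 1
u2 = Q NOR u1 = 0 NOR 1 = 0
u4 = u2 XOR S = 0 XOR 0 = 0
u5 = u1 NAND u4 = 1 NAND 0 = 1
u6 = NOT u1 = NOT 1 = 0
u7 = u1 OR u5 = 1 OR 1 = 1
u8 = u6 NAND u5 = 0 NAND 1 = 1
u9 = u1 XOR u7 = 1 XOR 1 = 0
u12 = u9 XOR u7 = 0 XOR 1 = 1
u13 = u8 OR u12 = 1 OR 1 = 1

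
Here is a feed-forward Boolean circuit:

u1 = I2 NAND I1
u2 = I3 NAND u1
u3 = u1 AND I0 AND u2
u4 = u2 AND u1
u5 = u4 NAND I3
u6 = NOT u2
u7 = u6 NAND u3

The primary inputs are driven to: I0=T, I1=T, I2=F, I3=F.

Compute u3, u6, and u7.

u3 = T  u6 = F  u7 = T

u1 = I2 NAND I1 = F NAND T = T
u2 = I3 NAND u1 = F NAND T = T
u3 = u1 AND I0 AND u2 = T AND T AND T = T
u6 = NOT u2 = NOT T = F
u7 = u6 NAND u3 = F NAND T = T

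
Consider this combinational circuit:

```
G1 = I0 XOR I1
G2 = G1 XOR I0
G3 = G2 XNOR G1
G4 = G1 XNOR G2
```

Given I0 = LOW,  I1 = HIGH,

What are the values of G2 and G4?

G1 = I0 XOR I1 = LOW XOR HIGH = HIGH
G2 = G1 XOR I0 = HIGH XOR LOW = HIGH
G4 = G1 XNOR G2 = HIGH XNOR HIGH = HIGH

G2 = HIGH; G4 = HIGH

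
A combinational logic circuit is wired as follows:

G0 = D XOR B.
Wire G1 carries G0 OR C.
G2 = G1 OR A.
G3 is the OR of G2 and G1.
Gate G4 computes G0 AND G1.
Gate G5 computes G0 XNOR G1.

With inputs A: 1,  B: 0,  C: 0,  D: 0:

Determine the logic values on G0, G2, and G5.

G0 = 0  G2 = 1  G5 = 1

G0 = D XOR B = 0 XOR 0 = 0
G1 = G0 OR C = 0 OR 0 = 0
G2 = G1 OR A = 0 OR 1 = 1
G5 = G0 XNOR G1 = 0 XNOR 0 = 1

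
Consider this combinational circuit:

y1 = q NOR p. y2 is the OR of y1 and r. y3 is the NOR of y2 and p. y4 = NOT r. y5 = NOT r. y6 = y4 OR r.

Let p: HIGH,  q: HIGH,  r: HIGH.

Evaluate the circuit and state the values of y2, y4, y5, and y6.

y2 = HIGH; y4 = LOW; y5 = LOW; y6 = HIGH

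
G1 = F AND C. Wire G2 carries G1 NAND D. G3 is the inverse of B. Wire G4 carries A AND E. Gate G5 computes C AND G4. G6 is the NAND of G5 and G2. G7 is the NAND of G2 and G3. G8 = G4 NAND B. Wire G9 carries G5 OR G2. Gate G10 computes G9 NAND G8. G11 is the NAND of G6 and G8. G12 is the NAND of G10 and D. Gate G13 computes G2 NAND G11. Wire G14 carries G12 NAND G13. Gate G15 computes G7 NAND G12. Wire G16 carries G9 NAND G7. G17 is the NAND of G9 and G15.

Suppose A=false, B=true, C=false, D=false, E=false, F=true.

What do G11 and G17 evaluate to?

G1 = F AND C = true AND false = false
G2 = G1 NAND D = false NAND false = true
G3 = NOT B = NOT true = false
G4 = A AND E = false AND false = false
G5 = C AND G4 = false AND false = false
G6 = G5 NAND G2 = false NAND true = true
G7 = G2 NAND G3 = true NAND false = true
G8 = G4 NAND B = false NAND true = true
G9 = G5 OR G2 = false OR true = true
G10 = G9 NAND G8 = true NAND true = false
G11 = G6 NAND G8 = true NAND true = false
G12 = G10 NAND D = false NAND false = true
G15 = G7 NAND G12 = true NAND true = false
G17 = G9 NAND G15 = true NAND false = true

G11 = false; G17 = true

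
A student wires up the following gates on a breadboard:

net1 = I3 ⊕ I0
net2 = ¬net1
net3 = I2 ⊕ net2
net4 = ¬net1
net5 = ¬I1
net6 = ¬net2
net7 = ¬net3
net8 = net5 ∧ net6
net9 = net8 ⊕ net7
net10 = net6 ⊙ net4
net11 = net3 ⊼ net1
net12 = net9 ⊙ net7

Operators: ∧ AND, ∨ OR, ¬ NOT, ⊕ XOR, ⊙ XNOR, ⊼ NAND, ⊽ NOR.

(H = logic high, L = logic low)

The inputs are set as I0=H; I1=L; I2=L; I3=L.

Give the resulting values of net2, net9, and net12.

net2 = L, net9 = L, net12 = L

net1 = I3 XOR I0 = L XOR H = H
net2 = NOT net1 = NOT H = L
net3 = I2 XOR net2 = L XOR L = L
net5 = NOT I1 = NOT L = H
net6 = NOT net2 = NOT L = H
net7 = NOT net3 = NOT L = H
net8 = net5 AND net6 = H AND H = H
net9 = net8 XOR net7 = H XOR H = L
net12 = net9 XNOR net7 = L XNOR H = L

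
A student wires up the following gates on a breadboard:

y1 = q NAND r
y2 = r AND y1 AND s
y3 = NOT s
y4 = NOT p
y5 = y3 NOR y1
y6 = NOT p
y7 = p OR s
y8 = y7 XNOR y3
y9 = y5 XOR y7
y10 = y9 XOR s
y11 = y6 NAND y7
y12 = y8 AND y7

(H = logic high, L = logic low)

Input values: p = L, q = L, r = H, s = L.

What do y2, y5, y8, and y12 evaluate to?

y2 = L  y5 = L  y8 = L  y12 = L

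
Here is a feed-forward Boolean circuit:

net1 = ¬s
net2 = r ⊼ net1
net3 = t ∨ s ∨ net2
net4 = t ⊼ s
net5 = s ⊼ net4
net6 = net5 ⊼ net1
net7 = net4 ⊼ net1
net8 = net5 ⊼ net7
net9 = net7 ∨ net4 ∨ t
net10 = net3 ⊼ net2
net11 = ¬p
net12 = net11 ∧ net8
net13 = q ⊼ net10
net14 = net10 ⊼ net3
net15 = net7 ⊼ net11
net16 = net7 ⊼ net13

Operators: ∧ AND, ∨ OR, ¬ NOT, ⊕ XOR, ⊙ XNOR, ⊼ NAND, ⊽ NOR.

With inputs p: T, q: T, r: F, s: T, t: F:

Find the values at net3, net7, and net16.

net3 = T; net7 = T; net16 = F

net1 = NOT s = NOT T = F
net2 = r NAND net1 = F NAND F = T
net3 = t OR s OR net2 = F OR T OR T = T
net4 = t NAND s = F NAND T = T
net7 = net4 NAND net1 = T NAND F = T
net10 = net3 NAND net2 = T NAND T = F
net13 = q NAND net10 = T NAND F = T
net16 = net7 NAND net13 = T NAND T = F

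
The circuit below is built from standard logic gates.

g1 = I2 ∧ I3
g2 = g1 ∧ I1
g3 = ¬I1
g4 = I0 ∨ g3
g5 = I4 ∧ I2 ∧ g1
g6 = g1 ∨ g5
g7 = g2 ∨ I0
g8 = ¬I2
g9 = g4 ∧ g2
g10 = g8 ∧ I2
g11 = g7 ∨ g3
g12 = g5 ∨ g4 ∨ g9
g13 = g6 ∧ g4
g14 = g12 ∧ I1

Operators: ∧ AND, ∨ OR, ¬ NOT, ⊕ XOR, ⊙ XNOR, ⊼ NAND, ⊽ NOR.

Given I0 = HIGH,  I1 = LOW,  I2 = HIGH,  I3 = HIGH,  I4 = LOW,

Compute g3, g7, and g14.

g3 = HIGH, g7 = HIGH, g14 = LOW

g1 = I2 AND I3 = HIGH AND HIGH = HIGH
g2 = g1 AND I1 = HIGH AND LOW = LOW
g3 = NOT I1 = NOT LOW = HIGH
g4 = I0 OR g3 = HIGH OR HIGH = HIGH
g5 = I4 AND I2 AND g1 = LOW AND HIGH AND HIGH = LOW
g7 = g2 OR I0 = LOW OR HIGH = HIGH
g9 = g4 AND g2 = HIGH AND LOW = LOW
g12 = g5 OR g4 OR g9 = LOW OR HIGH OR LOW = HIGH
g14 = g12 AND I1 = HIGH AND LOW = LOW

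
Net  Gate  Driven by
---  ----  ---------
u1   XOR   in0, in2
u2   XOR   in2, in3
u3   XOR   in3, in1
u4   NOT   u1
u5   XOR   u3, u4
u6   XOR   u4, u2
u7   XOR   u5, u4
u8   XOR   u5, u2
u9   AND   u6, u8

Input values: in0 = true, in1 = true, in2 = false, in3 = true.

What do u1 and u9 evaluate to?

u1 = true, u9 = true

u1 = in0 XOR in2 = true XOR false = true
u2 = in2 XOR in3 = false XOR true = true
u3 = in3 XOR in1 = true XOR true = false
u4 = NOT u1 = NOT true = false
u5 = u3 XOR u4 = false XOR false = false
u6 = u4 XOR u2 = false XOR true = true
u8 = u5 XOR u2 = false XOR true = true
u9 = u6 AND u8 = true AND true = true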